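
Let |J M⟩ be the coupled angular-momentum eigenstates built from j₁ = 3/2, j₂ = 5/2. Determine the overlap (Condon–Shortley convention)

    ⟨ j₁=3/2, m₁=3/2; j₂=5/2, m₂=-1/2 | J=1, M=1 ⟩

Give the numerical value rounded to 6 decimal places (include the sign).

+√(1/20) = +0.223607

j₁+j₂−J=3  J+j₁−j₂=0  J−j₁+j₂=2  j₁+j₂+J+1=6
(j₁±m₁, j₂±m₂, J±M) = (3,0,2,3,2,0)
P² = 36/5
sum k=0..0:
  [0] +1/12 = 1/12
S = 1/12
C² = P²·S² = 1/20 ; C = +0.223607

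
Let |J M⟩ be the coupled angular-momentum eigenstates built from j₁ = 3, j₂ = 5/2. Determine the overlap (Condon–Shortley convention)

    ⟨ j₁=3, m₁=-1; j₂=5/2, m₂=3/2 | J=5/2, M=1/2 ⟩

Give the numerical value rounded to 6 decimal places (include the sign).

+√(1/35) ≈ +0.169031

triangle: 3!×3!×2!/9! = 72/362880
(j±m)!: 2!×4!×4!×1!×3!×2! = 13824
prefactor² = (2J+1)×Δ×N² = 576/35
  k=2: +1/(2!×1!×2!×2!×1!×0!) = 1/8
  k=3: −1/(3!×0!×1!×1!×2!×1!) = -1/12
Σ = 1/24  ⇒  CG² = 576/35×1/24² = 1/35
CG = +√(1/35) = +0.169031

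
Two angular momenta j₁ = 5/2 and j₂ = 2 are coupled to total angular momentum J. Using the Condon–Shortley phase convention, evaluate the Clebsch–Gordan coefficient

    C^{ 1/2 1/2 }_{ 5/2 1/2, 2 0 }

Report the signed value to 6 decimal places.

+√(1/5) = +0.447214

triangle: 4!*1!*0!/6! = 24/720
(j±m)!: 3!*2!*2!*2!*1!*0! = 48
prefactor² = (2J+1)*Δ*N² = 16/5
  k=2: +1/(2!*2!*0!*0!*1!*0!) = 1/4
Σ = 1/4  ⇒  CG² = 16/5*1/4² = 1/5
CG = +√(1/5) = +0.447214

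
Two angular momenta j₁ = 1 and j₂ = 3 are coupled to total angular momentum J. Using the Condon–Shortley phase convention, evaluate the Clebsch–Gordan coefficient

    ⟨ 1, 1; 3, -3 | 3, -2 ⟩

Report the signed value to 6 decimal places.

+0.500000  (= +√(1/4))

triangle: 1!·1!·5!/8! = 120/40320
(j±m)!: 2!·0!·0!·6!·1!·5! = 172800
prefactor² = (2J+1)·Δ·N² = 3600
  k=0: +1/(0!·1!·0!·0!·1!·5!) = 1/120
Σ = 1/120  ⇒  CG² = 3600·1/120² = 1/4
CG = +√(1/4) = +0.500000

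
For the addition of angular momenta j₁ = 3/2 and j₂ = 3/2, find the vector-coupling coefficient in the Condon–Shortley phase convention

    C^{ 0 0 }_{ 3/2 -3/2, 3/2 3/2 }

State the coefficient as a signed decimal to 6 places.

j₁+j₂−J=3  J+j₁−j₂=0  J−j₁+j₂=0  j₁+j₂+J+1=4
(j₁±m₁, j₂±m₂, J±M) = (0,3,3,0,0,0)
P² = 9
sum k=3..3:
  [3] −1/6 = -1/6
S = -1/6
C² = P²·S² = 1/4 ; C = -0.500000

−√(1/4) ≈ -0.500000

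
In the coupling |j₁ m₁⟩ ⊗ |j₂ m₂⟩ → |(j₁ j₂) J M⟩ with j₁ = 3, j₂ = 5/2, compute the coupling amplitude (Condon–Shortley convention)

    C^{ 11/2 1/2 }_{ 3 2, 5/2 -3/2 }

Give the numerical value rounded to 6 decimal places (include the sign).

j₁+j₂−J=0  J+j₁−j₂=6  J−j₁+j₂=5  j₁+j₂+J+1=12
(j₁±m₁, j₂±m₂, J±M) = (5,1,1,4,6,5)
P² = 41472000/77
sum k=0..0:
  [0] +1/2880 = 1/2880
S = 1/2880
C² = P²·S² = 5/77 ; C = +0.254824

+√(5/77) = +0.254824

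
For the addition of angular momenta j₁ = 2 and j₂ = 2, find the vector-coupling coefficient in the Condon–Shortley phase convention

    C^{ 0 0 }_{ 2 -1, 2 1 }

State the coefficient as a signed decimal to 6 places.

√[1·4!0!0!/5! · 1!3!3!1!0!0!] = √(36/5)
  +(−1)^3/∏(3,1,0,0,0,0)! = -1/6  (running -1/6)
⟨..|..⟩ = √(36/5)·(-1/6) = -0.447214

-0.447214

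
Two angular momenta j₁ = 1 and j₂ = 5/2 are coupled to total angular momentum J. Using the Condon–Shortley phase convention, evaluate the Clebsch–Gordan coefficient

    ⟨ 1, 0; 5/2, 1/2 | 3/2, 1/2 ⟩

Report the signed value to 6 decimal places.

√[4·2!0!3!/6! · 1!1!3!2!2!1!] = √(8/5)
  +(−1)^1/∏(1,1,0,2,0,1)! = -1/2  (running -1/2)
⟨..|..⟩ = √(8/5)·(-1/2) = -0.632456

−√(2/5) = -0.632456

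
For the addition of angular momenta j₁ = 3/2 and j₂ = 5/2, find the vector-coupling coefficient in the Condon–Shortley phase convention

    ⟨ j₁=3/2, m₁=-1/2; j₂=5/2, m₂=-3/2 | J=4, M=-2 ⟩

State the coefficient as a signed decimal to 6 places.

triangle: 0!×3!×5!/9! = 720/362880
(j±m)!: 1!×2!×1!×4!×2!×6! = 69120
prefactor² = (2J+1)×Δ×N² = 8640/7
  k=0: +1/(0!×0!×2!×1!×1!×4!) = 1/48
Σ = 1/48  ⇒  CG² = 8640/7×1/48² = 15/28
CG = +√(15/28) = +0.731925

+0.731925  (= +√(15/28))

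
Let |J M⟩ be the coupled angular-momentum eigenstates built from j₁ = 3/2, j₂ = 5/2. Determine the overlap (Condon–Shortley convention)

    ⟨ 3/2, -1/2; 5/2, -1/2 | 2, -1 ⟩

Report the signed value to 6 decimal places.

−√(25/84) ≈ -0.545545

triangle: 2!·1!·3!/7! = 12/5040
(j±m)!: 1!·2!·2!·3!·1!·3! = 144
prefactor² = (2J+1)·Δ·N² = 12/7
  k=1: −1/(1!·1!·1!·1!·0!·2!) = -1/2
  k=2: +1/(2!·0!·0!·0!·1!·3!) = 1/12
Σ = -5/12  ⇒  CG² = 12/7·(-5/12)² = 25/84
CG = −√(25/84) = -0.545545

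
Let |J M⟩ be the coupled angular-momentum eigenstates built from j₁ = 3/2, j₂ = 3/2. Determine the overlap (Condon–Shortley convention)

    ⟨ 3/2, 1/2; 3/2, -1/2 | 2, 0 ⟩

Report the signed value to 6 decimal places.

+√(1/4) = +0.500000

triangle: 1!×2!×2!/6! = 4/720
(j±m)!: 2!×1!×1!×2!×2!×2! = 16
prefactor² = (2J+1)×Δ×N² = 4/9
  k=0: +1/(0!×1!×1!×1!×1!×1!) = 1
  k=1: −1/(1!×0!×0!×0!×2!×2!) = -1/4
Σ = 3/4  ⇒  CG² = 4/9×3/4² = 1/4
CG = +√(1/4) = +0.500000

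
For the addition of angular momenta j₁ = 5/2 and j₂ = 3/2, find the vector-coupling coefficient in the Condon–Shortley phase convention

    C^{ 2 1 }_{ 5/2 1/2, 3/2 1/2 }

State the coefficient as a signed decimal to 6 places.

−√(25/84) ≈ -0.545545

√[5·2!3!1!/7! · 3!2!2!1!3!1!] = √(12/7)
  +(−1)^1/∏(1,1,1,1,2,0)! = -1/2  (running -1/2)
  +(−1)^2/∏(2,0,0,0,3,1)! = 1/12  (running -5/12)
⟨..|..⟩ = √(12/7)·(-5/12) = -0.545545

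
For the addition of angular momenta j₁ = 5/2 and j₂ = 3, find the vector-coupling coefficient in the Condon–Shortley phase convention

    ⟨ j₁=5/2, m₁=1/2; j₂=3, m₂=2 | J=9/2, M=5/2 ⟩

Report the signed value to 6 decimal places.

-0.497468

triangle: 1!*4!*5!/11! = 2880/39916800
(j±m)!: 3!*2!*5!*1!*7!*2! = 14515200
prefactor² = (2J+1)*Δ*N² = 115200/11
  k=0: +1/(0!*1!*2!*5!*2!*0!) = 1/480
  k=1: −1/(1!*0!*1!*4!*3!*1!) = -1/144
Σ = -7/1440  ⇒  CG² = 115200/11*(-7/1440)² = 49/198
CG = −√(49/198) = -0.497468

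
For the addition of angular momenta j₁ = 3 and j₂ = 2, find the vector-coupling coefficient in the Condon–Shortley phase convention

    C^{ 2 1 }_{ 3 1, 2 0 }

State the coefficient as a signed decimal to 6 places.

-0.377964

triangle: 3!×3!×1!/8! = 36/40320
(j±m)!: 4!×2!×2!×2!×3!×1! = 1152
prefactor² = (2J+1)×Δ×N² = 36/7
  k=1: −1/(1!×2!×1!×1!×2!×0!) = -1/4
  k=2: +1/(2!×1!×0!×0!×3!×1!) = 1/12
Σ = -1/6  ⇒  CG² = 36/7×(-1/6)² = 1/7
CG = −√(1/7) = -0.377964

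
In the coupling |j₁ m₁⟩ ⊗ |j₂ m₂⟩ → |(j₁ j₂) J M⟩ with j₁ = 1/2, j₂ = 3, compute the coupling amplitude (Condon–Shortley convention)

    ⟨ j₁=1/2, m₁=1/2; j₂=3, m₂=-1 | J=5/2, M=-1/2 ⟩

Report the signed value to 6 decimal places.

√[6·1!0!5!/7! · 1!0!2!4!2!3!] = √(576/7)
  +(−1)^0/∏(0,1,0,2,0,3)! = 1/12  (running 1/12)
⟨..|..⟩ = √(576/7)·(1/12) = +0.755929

+0.755929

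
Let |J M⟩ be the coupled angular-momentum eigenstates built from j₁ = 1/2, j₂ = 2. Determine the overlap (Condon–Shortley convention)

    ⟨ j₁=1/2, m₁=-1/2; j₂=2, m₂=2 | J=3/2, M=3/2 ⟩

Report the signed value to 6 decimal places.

j₁+j₂−J=1  J+j₁−j₂=0  J−j₁+j₂=3  j₁+j₂+J+1=5
(j₁±m₁, j₂±m₂, J±M) = (0,1,4,0,3,0)
P² = 144/5
sum k=1..1:
  [1] −1/6 = -1/6
S = -1/6
C² = P²·S² = 4/5 ; C = -0.894427

−√(4/5) = -0.894427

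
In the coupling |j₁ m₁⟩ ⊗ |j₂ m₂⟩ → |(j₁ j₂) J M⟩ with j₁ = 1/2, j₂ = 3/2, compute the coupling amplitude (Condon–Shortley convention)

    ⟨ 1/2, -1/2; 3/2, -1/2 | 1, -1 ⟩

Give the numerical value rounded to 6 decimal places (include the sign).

−√(1/4) ≈ -0.500000

√[3·1!0!2!/4! · 0!1!1!2!0!2!] = √(1)
  +(−1)^1/∏(1,0,0,0,0,2)! = -1/2  (running -1/2)
⟨..|..⟩ = √(1)·(-1/2) = -0.500000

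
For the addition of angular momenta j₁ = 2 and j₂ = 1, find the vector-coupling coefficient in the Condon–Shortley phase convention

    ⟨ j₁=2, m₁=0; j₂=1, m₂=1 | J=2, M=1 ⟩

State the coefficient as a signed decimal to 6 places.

j₁+j₂−J=1  J+j₁−j₂=3  J−j₁+j₂=1  j₁+j₂+J+1=6
(j₁±m₁, j₂±m₂, J±M) = (2,2,2,0,3,1)
P² = 2
sum k=1..1:
  [1] −1/2 = -1/2
S = -1/2
C² = P²·S² = 1/2 ; C = -0.707107

−√(1/2) = -0.707107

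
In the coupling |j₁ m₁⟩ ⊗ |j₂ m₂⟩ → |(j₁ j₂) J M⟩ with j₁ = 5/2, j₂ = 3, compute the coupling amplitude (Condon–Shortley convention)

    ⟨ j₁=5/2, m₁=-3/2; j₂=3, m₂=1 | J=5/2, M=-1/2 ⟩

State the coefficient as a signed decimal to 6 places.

√[6·3!2!3!/9! · 1!4!4!2!2!3!] = √(576/35)
  +(−1)^2/∏(2,1,2,2,0,1)! = 1/8  (running 1/8)
  +(−1)^3/∏(3,0,1,1,1,2)! = -1/12  (running 1/24)
⟨..|..⟩ = √(576/35)·(1/24) = +0.169031

+√(1/35) ≈ +0.169031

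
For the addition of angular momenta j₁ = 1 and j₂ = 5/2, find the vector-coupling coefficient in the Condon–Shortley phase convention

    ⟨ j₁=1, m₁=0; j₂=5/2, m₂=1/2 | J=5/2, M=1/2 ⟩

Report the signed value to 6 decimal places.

-0.169031  (= −√(1/35))

j₁+j₂−J=1  J+j₁−j₂=1  J−j₁+j₂=4  j₁+j₂+J+1=7
(j₁±m₁, j₂±m₂, J±M) = (1,1,3,2,3,2)
P² = 144/35
sum k=0..1:
  [0] +1/6 = 1/6
  [1] −1/4 = -1/4
S = -1/12
C² = P²·S² = 1/35 ; C = -0.169031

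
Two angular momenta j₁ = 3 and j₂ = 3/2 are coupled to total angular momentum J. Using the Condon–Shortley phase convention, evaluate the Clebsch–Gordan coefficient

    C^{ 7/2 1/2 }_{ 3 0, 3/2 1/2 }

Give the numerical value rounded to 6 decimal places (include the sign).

-0.308607

√[8·1!5!2!/9! · 3!3!2!1!4!3!] = √(384/7)
  +(−1)^0/∏(0,1,3,2,2,0)! = 1/24  (running 1/24)
  +(−1)^1/∏(1,0,2,1,3,1)! = -1/12  (running -1/24)
⟨..|..⟩ = √(384/7)·(-1/24) = -0.308607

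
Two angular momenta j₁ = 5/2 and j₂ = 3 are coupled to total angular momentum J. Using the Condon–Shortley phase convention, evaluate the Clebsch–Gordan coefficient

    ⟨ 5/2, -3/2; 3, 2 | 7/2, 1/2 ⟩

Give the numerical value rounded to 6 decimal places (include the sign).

+0.563436

√[8·2!3!4!/10! · 1!4!5!1!4!3!] = √(9216/35)
  +(−1)^1/∏(1,1,3,4,0,0)! = -1/144  (running -1/144)
  +(−1)^2/∏(2,0,2,3,1,1)! = 1/24  (running 5/144)
⟨..|..⟩ = √(9216/35)·(5/144) = +0.563436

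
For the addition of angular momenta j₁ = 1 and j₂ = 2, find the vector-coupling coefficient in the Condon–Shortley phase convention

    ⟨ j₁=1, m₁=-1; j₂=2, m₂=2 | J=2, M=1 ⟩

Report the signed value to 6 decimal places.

−√(1/3) ≈ -0.577350

triangle: 1!·1!·3!/6! = 6/720
(j±m)!: 0!·2!·4!·0!·3!·1! = 288
prefactor² = (2J+1)·Δ·N² = 12
  k=1: −1/(1!·0!·1!·3!·0!·0!) = -1/6
Σ = -1/6  ⇒  CG² = 12·(-1/6)² = 1/3
CG = −√(1/3) = -0.577350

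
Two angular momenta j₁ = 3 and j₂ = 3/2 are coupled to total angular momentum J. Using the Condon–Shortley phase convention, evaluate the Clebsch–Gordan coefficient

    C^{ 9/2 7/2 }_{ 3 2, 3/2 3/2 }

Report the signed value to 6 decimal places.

+√(2/3) = +0.816497

j₁+j₂−J=0  J+j₁−j₂=6  J−j₁+j₂=3  j₁+j₂+J+1=10
(j₁±m₁, j₂±m₂, J±M) = (5,1,3,0,8,1)
P² = 345600
sum k=0..0:
  [0] +1/720 = 1/720
S = 1/720
C² = P²·S² = 2/3 ; C = +0.816497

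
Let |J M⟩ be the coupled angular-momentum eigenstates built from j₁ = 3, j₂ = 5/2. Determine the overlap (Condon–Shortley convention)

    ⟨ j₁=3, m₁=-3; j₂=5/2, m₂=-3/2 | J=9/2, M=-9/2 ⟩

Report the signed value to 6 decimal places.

triangle: 1!·5!·4!/11! = 2880/39916800
(j±m)!: 0!·6!·1!·4!·0!·9! = 6270566400
prefactor² = (2J+1)·Δ·N² = 49766400/11
  k=1: −1/(1!·0!·5!·0!·0!·4!) = -1/2880
Σ = -1/2880  ⇒  CG² = 49766400/11·(-1/2880)² = 6/11
CG = −√(6/11) = -0.738549

-0.738549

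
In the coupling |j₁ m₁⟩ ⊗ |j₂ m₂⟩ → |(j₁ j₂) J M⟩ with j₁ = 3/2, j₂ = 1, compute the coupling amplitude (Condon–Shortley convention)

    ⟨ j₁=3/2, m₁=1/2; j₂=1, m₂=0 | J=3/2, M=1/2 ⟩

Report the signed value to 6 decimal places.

j₁+j₂−J=1  J+j₁−j₂=2  J−j₁+j₂=1  j₁+j₂+J+1=5
(j₁±m₁, j₂±m₂, J±M) = (2,1,1,1,2,1)
P² = 4/15
sum k=0..1:
  [0] +1/1 = 1
  [1] −1/2 = -1/2
S = 1/2
C² = P²·S² = 1/15 ; C = +0.258199

+0.258199  (= +√(1/15))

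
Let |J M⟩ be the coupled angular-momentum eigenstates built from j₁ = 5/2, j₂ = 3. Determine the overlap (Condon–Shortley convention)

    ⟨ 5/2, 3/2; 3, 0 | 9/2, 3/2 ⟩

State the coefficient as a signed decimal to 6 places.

√[10·1!4!5!/11! · 4!1!3!3!6!3!] = √(207360/77)
  +(−1)^0/∏(0,1,1,3,3,2)! = 1/72  (running 1/72)
  +(−1)^1/∏(1,0,0,2,4,3)! = -1/288  (running 1/96)
⟨..|..⟩ = √(207360/77)·(1/96) = +0.540562

+0.540562  (= +√(45/154))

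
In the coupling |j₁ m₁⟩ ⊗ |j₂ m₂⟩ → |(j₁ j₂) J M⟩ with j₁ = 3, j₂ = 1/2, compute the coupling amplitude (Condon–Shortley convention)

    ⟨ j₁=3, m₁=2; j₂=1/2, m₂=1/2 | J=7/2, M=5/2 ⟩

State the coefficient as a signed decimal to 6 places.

√[8·0!6!1!/8! · 5!1!1!0!6!1!] = √(86400/7)
  +(−1)^0/∏(0,0,1,1,5,0)! = 1/120  (running 1/120)
⟨..|..⟩ = √(86400/7)·(1/120) = +0.925820

+√(6/7) = +0.925820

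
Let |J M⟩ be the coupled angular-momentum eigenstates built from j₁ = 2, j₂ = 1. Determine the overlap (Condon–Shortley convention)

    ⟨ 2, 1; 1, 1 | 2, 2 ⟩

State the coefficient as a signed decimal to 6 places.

√[5·1!3!1!/6! · 3!1!2!0!4!0!] = √(12)
  +(−1)^1/∏(1,0,0,1,3,0)! = -1/6  (running -1/6)
⟨..|..⟩ = √(12)·(-1/6) = -0.577350

−√(1/3) = -0.577350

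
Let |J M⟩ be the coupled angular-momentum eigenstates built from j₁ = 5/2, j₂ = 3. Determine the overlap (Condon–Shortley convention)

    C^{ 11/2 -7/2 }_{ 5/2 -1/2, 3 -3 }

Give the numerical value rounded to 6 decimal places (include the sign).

√[12·0!5!6!/12! · 2!3!0!6!2!9!] = √(149299200/11)
  +(−1)^0/∏(0,0,3,0,2,6)! = 1/8640  (running 1/8640)
⟨..|..⟩ = √(149299200/11)·(1/8640) = +0.426401

+0.426401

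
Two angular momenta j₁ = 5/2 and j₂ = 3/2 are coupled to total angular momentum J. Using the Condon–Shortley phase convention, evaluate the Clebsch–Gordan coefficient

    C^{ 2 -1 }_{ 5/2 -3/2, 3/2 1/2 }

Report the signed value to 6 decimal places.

+0.154303  (= +√(1/42))

triangle: 2!×3!×1!/7! = 12/5040
(j±m)!: 1!×4!×2!×1!×1!×3! = 288
prefactor² = (2J+1)×Δ×N² = 24/7
  k=1: −1/(1!×1!×3!×1!×0!×0!) = -1/6
  k=2: +1/(2!×0!×2!×0!×1!×1!) = 1/4
Σ = 1/12  ⇒  CG² = 24/7×1/12² = 1/42
CG = +√(1/42) = +0.154303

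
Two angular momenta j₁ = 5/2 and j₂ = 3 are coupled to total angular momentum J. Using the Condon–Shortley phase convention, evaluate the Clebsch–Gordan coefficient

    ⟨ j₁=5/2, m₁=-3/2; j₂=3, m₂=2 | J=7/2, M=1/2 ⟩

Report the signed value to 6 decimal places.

triangle: 2!*3!*4!/10! = 288/3628800
(j±m)!: 1!*4!*5!*1!*4!*3! = 414720
prefactor² = (2J+1)*Δ*N² = 9216/35
  k=1: −1/(1!*1!*3!*4!*0!*0!) = -1/144
  k=2: +1/(2!*0!*2!*3!*1!*1!) = 1/24
Σ = 5/144  ⇒  CG² = 9216/35*5/144² = 20/63
CG = +√(20/63) = +0.563436

+√(20/63) = +0.563436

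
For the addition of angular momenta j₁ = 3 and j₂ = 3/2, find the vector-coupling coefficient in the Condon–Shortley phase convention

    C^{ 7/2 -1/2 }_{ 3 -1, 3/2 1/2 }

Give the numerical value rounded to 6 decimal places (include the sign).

−√(2/7) ≈ -0.534522

√[8·1!5!2!/9! · 2!4!2!1!3!4!] = √(512/7)
  +(−1)^0/∏(0,1,4,2,1,0)! = 1/48  (running 1/48)
  +(−1)^1/∏(1,0,3,1,2,1)! = -1/12  (running -1/16)
⟨..|..⟩ = √(512/7)·(-1/16) = -0.534522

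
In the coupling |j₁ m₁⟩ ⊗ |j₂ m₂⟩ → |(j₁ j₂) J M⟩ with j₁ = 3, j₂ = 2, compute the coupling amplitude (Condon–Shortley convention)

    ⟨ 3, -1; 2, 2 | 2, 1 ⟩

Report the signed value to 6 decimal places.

−√(3/14) = -0.462910

triangle: 3!×3!×1!/8! = 36/40320
(j±m)!: 2!×4!×4!×0!×3!×1! = 6912
prefactor² = (2J+1)×Δ×N² = 216/7
  k=3: −1/(3!×0!×1!×1!×2!×0!) = -1/12
Σ = -1/12  ⇒  CG² = 216/7×(-1/12)² = 3/14
CG = −√(3/14) = -0.462910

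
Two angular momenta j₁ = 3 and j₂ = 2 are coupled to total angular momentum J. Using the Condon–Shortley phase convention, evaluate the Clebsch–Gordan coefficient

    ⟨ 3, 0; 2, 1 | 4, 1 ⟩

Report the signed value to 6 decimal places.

-0.462910  (= −√(3/14))

√[9·1!5!3!/10! · 3!3!3!1!5!3!] = √(1944/7)
  +(−1)^0/∏(0,1,3,3,2,0)! = 1/72  (running 1/72)
  +(−1)^1/∏(1,0,2,2,3,1)! = -1/24  (running -1/36)
⟨..|..⟩ = √(1944/7)·(-1/36) = -0.462910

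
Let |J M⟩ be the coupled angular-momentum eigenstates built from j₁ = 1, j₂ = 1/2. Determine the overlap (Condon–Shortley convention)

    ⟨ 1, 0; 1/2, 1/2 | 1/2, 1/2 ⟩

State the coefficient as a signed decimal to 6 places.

−√(1/3) = -0.577350

j₁+j₂−J=1  J+j₁−j₂=1  J−j₁+j₂=0  j₁+j₂+J+1=3
(j₁±m₁, j₂±m₂, J±M) = (1,1,1,0,1,0)
P² = 1/3
sum k=1..1:
  [1] −1/1 = -1
S = -1
C² = P²·S² = 1/3 ; C = -0.577350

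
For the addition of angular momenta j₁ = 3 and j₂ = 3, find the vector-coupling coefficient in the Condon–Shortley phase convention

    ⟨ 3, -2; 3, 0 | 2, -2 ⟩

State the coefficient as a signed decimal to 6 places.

-0.487950  (= −√(5/21))

triangle: 4!*2!*2!/9! = 96/362880
(j±m)!: 1!*5!*3!*3!*0!*4! = 103680
prefactor² = (2J+1)*Δ*N² = 960/7
  k=3: −1/(3!*1!*2!*0!*0!*2!) = -1/24
Σ = -1/24  ⇒  CG² = 960/7*(-1/24)² = 5/21
CG = −√(5/21) = -0.487950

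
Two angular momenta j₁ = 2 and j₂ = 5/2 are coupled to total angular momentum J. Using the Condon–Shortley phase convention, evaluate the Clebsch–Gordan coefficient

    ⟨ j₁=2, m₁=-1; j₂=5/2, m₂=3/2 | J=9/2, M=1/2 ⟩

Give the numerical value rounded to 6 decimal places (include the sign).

triangle: 0!·4!·5!/10! = 2880/3628800
(j±m)!: 1!·3!·4!·1!·5!·4! = 414720
prefactor² = (2J+1)·Δ·N² = 23040/7
  k=0: +1/(0!·0!·3!·4!·1!·1!) = 1/144
Σ = 1/144  ⇒  CG² = 23040/7·1/144² = 10/63
CG = +√(10/63) = +0.398410

+0.398410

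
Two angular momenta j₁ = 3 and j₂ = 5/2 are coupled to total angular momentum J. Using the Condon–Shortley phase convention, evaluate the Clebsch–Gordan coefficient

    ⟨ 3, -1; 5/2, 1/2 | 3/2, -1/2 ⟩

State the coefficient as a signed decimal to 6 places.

-0.097590  (= −√(1/105))

√[4·4!2!1!/8! · 2!4!3!2!1!2!] = √(192/35)
  +(−1)^2/∏(2,2,2,1,0,0)! = 1/8  (running 1/8)
  +(−1)^3/∏(3,1,1,0,1,1)! = -1/6  (running -1/24)
⟨..|..⟩ = √(192/35)·(-1/24) = -0.097590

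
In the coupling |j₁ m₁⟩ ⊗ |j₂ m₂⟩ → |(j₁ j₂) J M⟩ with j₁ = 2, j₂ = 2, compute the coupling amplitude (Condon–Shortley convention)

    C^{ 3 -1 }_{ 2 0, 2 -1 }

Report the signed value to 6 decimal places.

+0.447214

triangle: 1!*3!*3!/8! = 36/40320
(j±m)!: 2!*2!*1!*3!*2!*4! = 1152
prefactor² = (2J+1)*Δ*N² = 36/5
  k=0: +1/(0!*1!*2!*1!*1!*2!) = 1/4
  k=1: −1/(1!*0!*1!*0!*2!*3!) = -1/12
Σ = 1/6  ⇒  CG² = 36/5*1/6² = 1/5
CG = +√(1/5) = +0.447214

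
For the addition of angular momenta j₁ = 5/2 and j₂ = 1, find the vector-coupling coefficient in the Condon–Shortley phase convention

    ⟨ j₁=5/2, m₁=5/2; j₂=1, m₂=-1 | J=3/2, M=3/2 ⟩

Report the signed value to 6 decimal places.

+√(2/3) = +0.816497

triangle: 2!×3!×0!/6! = 12/720
(j±m)!: 5!×0!×0!×2!×3!×0! = 1440
prefactor² = (2J+1)×Δ×N² = 96
  k=0: +1/(0!×2!×0!×0!×3!×0!) = 1/12
Σ = 1/12  ⇒  CG² = 96×1/12² = 2/3
CG = +√(2/3) = +0.816497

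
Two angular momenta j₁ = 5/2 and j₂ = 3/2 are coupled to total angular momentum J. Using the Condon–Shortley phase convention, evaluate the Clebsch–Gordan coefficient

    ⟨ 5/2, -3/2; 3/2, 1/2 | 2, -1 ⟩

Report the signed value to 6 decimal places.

+√(1/42) ≈ +0.154303

√[5·2!3!1!/7! · 1!4!2!1!1!3!] = √(24/7)
  +(−1)^1/∏(1,1,3,1,0,0)! = -1/6  (running -1/6)
  +(−1)^2/∏(2,0,2,0,1,1)! = 1/4  (running 1/12)
⟨..|..⟩ = √(24/7)·(1/12) = +0.154303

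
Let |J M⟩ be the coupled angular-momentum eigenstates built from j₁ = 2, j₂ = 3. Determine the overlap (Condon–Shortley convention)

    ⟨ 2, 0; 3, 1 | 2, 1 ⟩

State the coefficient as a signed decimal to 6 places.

j₁+j₂−J=3  J+j₁−j₂=1  J−j₁+j₂=3  j₁+j₂+J+1=8
(j₁±m₁, j₂±m₂, J±M) = (2,2,4,2,3,1)
P² = 36/7
sum k=1..2:
  [1] −1/12 = -1/12
  [2] +1/4 = 1/4
S = 1/6
C² = P²·S² = 1/7 ; C = +0.377964

+√(1/7) ≈ +0.377964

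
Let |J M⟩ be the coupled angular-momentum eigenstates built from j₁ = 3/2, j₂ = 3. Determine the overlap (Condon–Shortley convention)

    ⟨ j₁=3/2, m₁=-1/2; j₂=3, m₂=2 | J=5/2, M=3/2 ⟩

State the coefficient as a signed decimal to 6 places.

+√(1/14) = +0.267261

j₁+j₂−J=2  J+j₁−j₂=1  J−j₁+j₂=4  j₁+j₂+J+1=8
(j₁±m₁, j₂±m₂, J±M) = (1,2,5,1,4,1)
P² = 288/7
sum k=1..2:
  [1] −1/24 = -1/24
  [2] +1/12 = 1/12
S = 1/24
C² = P²·S² = 1/14 ; C = +0.267261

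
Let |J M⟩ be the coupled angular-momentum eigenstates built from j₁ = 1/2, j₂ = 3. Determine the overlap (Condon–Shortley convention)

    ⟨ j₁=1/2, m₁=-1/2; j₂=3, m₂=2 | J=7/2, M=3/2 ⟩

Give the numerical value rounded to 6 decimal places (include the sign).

+0.534522

triangle: 0!×1!×6!/8! = 720/40320
(j±m)!: 0!×1!×5!×1!×5!×2! = 28800
prefactor² = (2J+1)×Δ×N² = 28800/7
  k=0: +1/(0!×0!×1!×5!×0!×1!) = 1/120
Σ = 1/120  ⇒  CG² = 28800/7×1/120² = 2/7
CG = +√(2/7) = +0.534522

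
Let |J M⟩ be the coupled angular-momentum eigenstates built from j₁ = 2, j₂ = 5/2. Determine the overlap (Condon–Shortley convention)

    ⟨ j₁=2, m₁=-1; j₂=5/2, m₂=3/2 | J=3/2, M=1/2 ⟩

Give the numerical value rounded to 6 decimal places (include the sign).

√[4·3!1!2!/7! · 1!3!4!1!2!1!] = √(96/35)
  +(−1)^2/∏(2,1,1,2,0,0)! = 1/4  (running 1/4)
  +(−1)^3/∏(3,0,0,1,1,1)! = -1/6  (running 1/12)
⟨..|..⟩ = √(96/35)·(1/12) = +0.138013

+√(2/105) = +0.138013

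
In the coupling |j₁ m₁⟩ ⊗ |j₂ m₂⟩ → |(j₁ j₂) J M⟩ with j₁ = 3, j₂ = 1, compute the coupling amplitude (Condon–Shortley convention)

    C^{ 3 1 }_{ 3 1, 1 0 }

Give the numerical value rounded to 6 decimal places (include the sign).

+√(1/12) = +0.288675

triangle: 1!×5!×1!/8! = 120/40320
(j±m)!: 4!×2!×1!×1!×4!×2! = 2304
prefactor² = (2J+1)×Δ×N² = 48
  k=0: +1/(0!×1!×2!×1!×3!×0!) = 1/12
  k=1: −1/(1!×0!×1!×0!×4!×1!) = -1/24
Σ = 1/24  ⇒  CG² = 48×1/24² = 1/12
CG = +√(1/12) = +0.288675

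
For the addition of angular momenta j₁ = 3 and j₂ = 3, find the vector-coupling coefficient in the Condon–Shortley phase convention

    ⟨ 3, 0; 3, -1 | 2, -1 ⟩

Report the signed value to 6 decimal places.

+√(1/42) ≈ +0.154303

j₁+j₂−J=4  J+j₁−j₂=2  J−j₁+j₂=2  j₁+j₂+J+1=9
(j₁±m₁, j₂±m₂, J±M) = (3,3,2,4,1,3)
P² = 96/7
sum k=1..2:
  [1] −1/12 = -1/12
  [2] +1/8 = 1/8
S = 1/24
C² = P²·S² = 1/42 ; C = +0.154303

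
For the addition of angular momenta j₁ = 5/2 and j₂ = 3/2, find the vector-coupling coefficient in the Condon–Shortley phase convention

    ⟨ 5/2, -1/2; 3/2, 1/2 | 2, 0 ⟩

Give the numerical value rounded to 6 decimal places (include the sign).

j₁+j₂−J=2  J+j₁−j₂=3  J−j₁+j₂=1  j₁+j₂+J+1=7
(j₁±m₁, j₂±m₂, J±M) = (2,3,2,1,2,2)
P² = 8/7
sum k=1..2:
  [1] −1/2 = -1/2
  [2] +1/4 = 1/4
S = -1/4
C² = P²·S² = 1/14 ; C = -0.267261

−√(1/14) = -0.267261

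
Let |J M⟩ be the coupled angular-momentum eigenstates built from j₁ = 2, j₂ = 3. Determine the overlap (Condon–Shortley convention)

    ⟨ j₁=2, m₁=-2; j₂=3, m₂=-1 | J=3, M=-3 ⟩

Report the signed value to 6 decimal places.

+√(1/6) = +0.408248

√[7·2!2!4!/9! · 0!4!2!4!0!6!] = √(1536)
  +(−1)^2/∏(2,0,2,0,0,4)! = 1/96  (running 1/96)
⟨..|..⟩ = √(1536)·(1/96) = +0.408248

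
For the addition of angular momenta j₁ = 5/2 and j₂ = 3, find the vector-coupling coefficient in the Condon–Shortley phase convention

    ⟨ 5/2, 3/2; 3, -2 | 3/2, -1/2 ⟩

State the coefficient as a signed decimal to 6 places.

j₁+j₂−J=4  J+j₁−j₂=1  J−j₁+j₂=2  j₁+j₂+J+1=8
(j₁±m₁, j₂±m₂, J±M) = (4,1,1,5,1,2)
P² = 192/7
sum k=0..1:
  [0] +1/24 = 1/24
  [1] −1/12 = -1/12
S = -1/24
C² = P²·S² = 1/21 ; C = -0.218218

−√(1/21) = -0.218218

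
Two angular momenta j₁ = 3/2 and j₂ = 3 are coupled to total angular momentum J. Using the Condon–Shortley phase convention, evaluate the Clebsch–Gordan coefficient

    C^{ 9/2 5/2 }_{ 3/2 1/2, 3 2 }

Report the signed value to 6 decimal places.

+√(1/2) = +0.707107

√[10·0!3!6!/10! · 2!1!5!1!7!2!] = √(28800)
  +(−1)^0/∏(0,0,1,5,2,1)! = 1/240  (running 1/240)
⟨..|..⟩ = √(28800)·(1/240) = +0.707107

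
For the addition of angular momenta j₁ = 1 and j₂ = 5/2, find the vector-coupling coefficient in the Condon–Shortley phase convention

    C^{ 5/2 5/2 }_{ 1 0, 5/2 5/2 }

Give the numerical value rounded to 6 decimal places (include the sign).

-0.845154

triangle: 1!·1!·4!/7! = 24/5040
(j±m)!: 1!·1!·5!·0!·5!·0! = 14400
prefactor² = (2J+1)·Δ·N² = 2880/7
  k=1: −1/(1!·0!·0!·4!·1!·0!) = -1/24
Σ = -1/24  ⇒  CG² = 2880/7·(-1/24)² = 5/7
CG = −√(5/7) = -0.845154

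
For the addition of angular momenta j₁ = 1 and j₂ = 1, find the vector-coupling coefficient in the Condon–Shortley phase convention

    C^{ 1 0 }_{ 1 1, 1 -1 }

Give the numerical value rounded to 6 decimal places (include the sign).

+√(1/2) ≈ +0.707107

triangle: 1!*1!*1!/4! = 1/24
(j±m)!: 2!*0!*0!*2!*1!*1! = 4
prefactor² = (2J+1)*Δ*N² = 1/2
  k=0: +1/(0!*1!*0!*0!*1!*1!) = 1
Σ = 1  ⇒  CG² = 1/2*1² = 1/2
CG = +√(1/2) = +0.707107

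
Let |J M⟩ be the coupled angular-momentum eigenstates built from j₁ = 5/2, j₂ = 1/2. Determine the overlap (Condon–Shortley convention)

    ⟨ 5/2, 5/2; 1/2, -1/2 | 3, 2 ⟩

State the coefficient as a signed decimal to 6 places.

√[7·0!5!1!/7! · 5!0!0!1!5!1!] = √(2400)
  +(−1)^0/∏(0,0,0,0,5,1)! = 1/120  (running 1/120)
⟨..|..⟩ = √(2400)·(1/120) = +0.408248

+0.408248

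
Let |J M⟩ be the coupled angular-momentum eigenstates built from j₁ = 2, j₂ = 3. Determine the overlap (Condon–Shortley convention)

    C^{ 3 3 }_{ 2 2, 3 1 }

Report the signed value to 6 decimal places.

+0.408248

√[7·2!2!4!/9! · 4!0!4!2!6!0!] = √(1536)
  +(−1)^0/∏(0,2,0,4,2,0)! = 1/96  (running 1/96)
⟨..|..⟩ = √(1536)·(1/96) = +0.408248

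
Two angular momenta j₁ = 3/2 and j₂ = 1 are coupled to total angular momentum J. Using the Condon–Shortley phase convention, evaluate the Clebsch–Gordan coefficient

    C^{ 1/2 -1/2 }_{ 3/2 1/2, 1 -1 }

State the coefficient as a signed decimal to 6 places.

+√(1/6) ≈ +0.408248

√[2·2!1!0!/4! · 2!1!0!2!0!1!] = √(2/3)
  +(−1)^0/∏(0,2,1,0,0,0)! = 1/2  (running 1/2)
⟨..|..⟩ = √(2/3)·(1/2) = +0.408248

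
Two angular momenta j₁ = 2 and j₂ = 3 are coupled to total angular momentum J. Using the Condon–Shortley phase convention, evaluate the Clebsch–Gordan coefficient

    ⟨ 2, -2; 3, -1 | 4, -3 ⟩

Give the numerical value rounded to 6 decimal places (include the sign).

-0.707107

triangle: 1!×3!×5!/10! = 720/3628800
(j±m)!: 0!×4!×2!×4!×1!×7! = 5806080
prefactor² = (2J+1)×Δ×N² = 10368
  k=1: −1/(1!×0!×3!×1!×0!×4!) = -1/144
Σ = -1/144  ⇒  CG² = 10368×(-1/144)² = 1/2
CG = −√(1/2) = -0.707107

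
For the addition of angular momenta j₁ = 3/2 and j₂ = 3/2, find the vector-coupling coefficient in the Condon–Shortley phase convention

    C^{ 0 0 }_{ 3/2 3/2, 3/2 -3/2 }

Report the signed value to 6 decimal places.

+√(1/4) ≈ +0.500000

j₁+j₂−J=3  J+j₁−j₂=0  J−j₁+j₂=0  j₁+j₂+J+1=4
(j₁±m₁, j₂±m₂, J±M) = (3,0,0,3,0,0)
P² = 9
sum k=0..0:
  [0] +1/6 = 1/6
S = 1/6
C² = P²·S² = 1/4 ; C = +0.500000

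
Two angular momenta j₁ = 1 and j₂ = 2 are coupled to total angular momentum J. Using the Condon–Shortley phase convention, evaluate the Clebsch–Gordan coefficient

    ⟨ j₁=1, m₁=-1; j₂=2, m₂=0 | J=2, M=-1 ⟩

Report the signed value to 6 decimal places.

−√(1/2) = -0.707107

√[5·1!1!3!/6! · 0!2!2!2!1!3!] = √(2)
  +(−1)^1/∏(1,0,1,1,0,2)! = -1/2  (running -1/2)
⟨..|..⟩ = √(2)·(-1/2) = -0.707107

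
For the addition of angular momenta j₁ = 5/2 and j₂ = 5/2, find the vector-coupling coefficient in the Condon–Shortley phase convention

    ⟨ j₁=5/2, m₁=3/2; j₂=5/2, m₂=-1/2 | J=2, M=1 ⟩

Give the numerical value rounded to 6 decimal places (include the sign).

j₁+j₂−J=3  J+j₁−j₂=2  J−j₁+j₂=2  j₁+j₂+J+1=8
(j₁±m₁, j₂±m₂, J±M) = (4,1,2,3,3,1)
P² = 36/7
sum k=0..1:
  [0] +1/12 = 1/12
  [1] −1/4 = -1/4
S = -1/6
C² = P²·S² = 1/7 ; C = -0.377964

−√(1/7) = -0.377964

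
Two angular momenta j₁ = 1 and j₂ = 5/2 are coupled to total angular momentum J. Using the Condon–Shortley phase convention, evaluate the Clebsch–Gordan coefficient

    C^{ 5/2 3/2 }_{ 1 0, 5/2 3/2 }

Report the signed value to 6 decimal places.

-0.507093  (= −√(9/35))

√[6·1!1!4!/7! · 1!1!4!1!4!1!] = √(576/35)
  +(−1)^0/∏(0,1,1,4,0,0)! = 1/24  (running 1/24)
  +(−1)^1/∏(1,0,0,3,1,1)! = -1/6  (running -1/8)
⟨..|..⟩ = √(576/35)·(-1/8) = -0.507093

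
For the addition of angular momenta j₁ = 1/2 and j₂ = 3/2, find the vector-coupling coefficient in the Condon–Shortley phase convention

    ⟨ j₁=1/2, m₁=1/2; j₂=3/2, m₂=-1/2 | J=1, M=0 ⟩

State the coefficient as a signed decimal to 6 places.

triangle: 1!·0!·2!/4! = 2/24
(j±m)!: 1!·0!·1!·2!·1!·1! = 2
prefactor² = (2J+1)·Δ·N² = 1/2
  k=0: +1/(0!·1!·0!·1!·0!·1!) = 1
Σ = 1  ⇒  CG² = 1/2·1² = 1/2
CG = +√(1/2) = +0.707107

+√(1/2) = +0.707107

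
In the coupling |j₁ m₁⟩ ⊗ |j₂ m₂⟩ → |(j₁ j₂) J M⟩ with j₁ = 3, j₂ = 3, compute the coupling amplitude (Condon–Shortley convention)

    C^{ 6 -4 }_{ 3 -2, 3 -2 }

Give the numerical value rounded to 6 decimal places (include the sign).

√[13·0!6!6!/13! · 1!5!1!5!2!10!] = √(1244160000/11)
  +(−1)^0/∏(0,0,5,1,1,5)! = 1/14400  (running 1/14400)
⟨..|..⟩ = √(1244160000/11)·(1/14400) = +0.738549

+√(6/11) ≈ +0.738549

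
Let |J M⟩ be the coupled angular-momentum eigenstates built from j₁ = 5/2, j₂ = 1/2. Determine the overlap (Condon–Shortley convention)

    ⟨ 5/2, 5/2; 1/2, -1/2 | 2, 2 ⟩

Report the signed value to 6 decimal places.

+0.912871  (= +√(5/6))

j₁+j₂−J=1  J+j₁−j₂=4  J−j₁+j₂=0  j₁+j₂+J+1=6
(j₁±m₁, j₂±m₂, J±M) = (5,0,0,1,4,0)
P² = 480
sum k=0..0:
  [0] +1/24 = 1/24
S = 1/24
C² = P²·S² = 5/6 ; C = +0.912871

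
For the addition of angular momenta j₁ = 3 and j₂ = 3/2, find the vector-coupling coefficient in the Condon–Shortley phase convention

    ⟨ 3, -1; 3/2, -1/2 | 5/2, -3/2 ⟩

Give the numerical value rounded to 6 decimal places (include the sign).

-0.591608  (= −√(7/20))

triangle: 2!·4!·1!/8! = 48/40320
(j±m)!: 2!·4!·1!·2!·1!·4! = 2304
prefactor² = (2J+1)·Δ·N² = 576/35
  k=0: +1/(0!·2!·4!·1!·0!·0!) = 1/48
  k=1: −1/(1!·1!·3!·0!·1!·1!) = -1/6
Σ = -7/48  ⇒  CG² = 576/35·(-7/48)² = 7/20
CG = −√(7/20) = -0.591608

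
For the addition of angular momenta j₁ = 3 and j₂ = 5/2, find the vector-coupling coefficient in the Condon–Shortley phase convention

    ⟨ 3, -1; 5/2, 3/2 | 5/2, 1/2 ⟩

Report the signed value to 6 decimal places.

triangle: 3!·3!·2!/9! = 72/362880
(j±m)!: 2!·4!·4!·1!·3!·2! = 13824
prefactor² = (2J+1)·Δ·N² = 576/35
  k=2: +1/(2!·1!·2!·2!·1!·0!) = 1/8
  k=3: −1/(3!·0!·1!·1!·2!·1!) = -1/12
Σ = 1/24  ⇒  CG² = 576/35·1/24² = 1/35
CG = +√(1/35) = +0.169031

+√(1/35) = +0.169031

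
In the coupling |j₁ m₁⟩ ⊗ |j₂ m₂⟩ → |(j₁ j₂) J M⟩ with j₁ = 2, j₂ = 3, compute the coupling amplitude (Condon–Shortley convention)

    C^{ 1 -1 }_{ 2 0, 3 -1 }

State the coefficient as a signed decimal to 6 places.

√[3·4!0!2!/7! · 2!2!2!4!0!2!] = √(384/35)
  +(−1)^2/∏(2,2,0,0,0,2)! = 1/8  (running 1/8)
⟨..|..⟩ = √(384/35)·(1/8) = +0.414039

+√(6/35) ≈ +0.414039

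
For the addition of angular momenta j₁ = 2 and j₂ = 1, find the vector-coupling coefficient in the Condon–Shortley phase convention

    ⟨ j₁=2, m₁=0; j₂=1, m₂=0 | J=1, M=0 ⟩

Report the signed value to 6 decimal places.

j₁+j₂−J=2  J+j₁−j₂=2  J−j₁+j₂=0  j₁+j₂+J+1=5
(j₁±m₁, j₂±m₂, J±M) = (2,2,1,1,1,1)
P² = 2/5
sum k=1..1:
  [1] −1/1 = -1
S = -1
C² = P²·S² = 2/5 ; C = -0.632456

-0.632456  (= −√(2/5))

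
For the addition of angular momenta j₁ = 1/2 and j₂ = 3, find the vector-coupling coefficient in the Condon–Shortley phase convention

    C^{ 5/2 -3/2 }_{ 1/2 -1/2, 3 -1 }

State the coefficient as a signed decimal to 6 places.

−√(2/7) = -0.534522

triangle: 1!·0!·5!/7! = 120/5040
(j±m)!: 0!·1!·2!·4!·1!·4! = 1152
prefactor² = (2J+1)·Δ·N² = 1152/7
  k=1: −1/(1!·0!·0!·1!·0!·4!) = -1/24
Σ = -1/24  ⇒  CG² = 1152/7·(-1/24)² = 2/7
CG = −√(2/7) = -0.534522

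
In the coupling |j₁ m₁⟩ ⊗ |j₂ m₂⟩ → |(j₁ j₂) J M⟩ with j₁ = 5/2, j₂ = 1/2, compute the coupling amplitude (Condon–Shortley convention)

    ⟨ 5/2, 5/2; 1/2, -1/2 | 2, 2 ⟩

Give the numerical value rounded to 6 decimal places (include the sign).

√[5·1!4!0!/6! · 5!0!0!1!4!0!] = √(480)
  +(−1)^0/∏(0,1,0,0,4,0)! = 1/24  (running 1/24)
⟨..|..⟩ = √(480)·(1/24) = +0.912871

+√(5/6) = +0.912871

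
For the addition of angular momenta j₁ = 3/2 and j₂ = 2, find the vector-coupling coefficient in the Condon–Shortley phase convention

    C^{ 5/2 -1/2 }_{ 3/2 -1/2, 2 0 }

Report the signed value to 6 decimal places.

−√(3/35) ≈ -0.292770

triangle: 1!·2!·3!/7! = 12/5040
(j±m)!: 1!·2!·2!·2!·2!·3! = 96
prefactor² = (2J+1)·Δ·N² = 48/35
  k=0: +1/(0!·1!·2!·2!·0!·1!) = 1/4
  k=1: −1/(1!·0!·1!·1!·1!·2!) = -1/2
Σ = -1/4  ⇒  CG² = 48/35·(-1/4)² = 3/35
CG = −√(3/35) = -0.292770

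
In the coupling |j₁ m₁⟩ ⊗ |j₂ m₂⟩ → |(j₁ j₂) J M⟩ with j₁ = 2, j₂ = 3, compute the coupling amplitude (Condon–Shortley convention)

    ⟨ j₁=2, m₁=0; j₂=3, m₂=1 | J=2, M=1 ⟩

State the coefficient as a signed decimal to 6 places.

triangle: 3!·1!·3!/8! = 36/40320
(j±m)!: 2!·2!·4!·2!·3!·1! = 1152
prefactor² = (2J+1)·Δ·N² = 36/7
  k=1: −1/(1!·2!·1!·3!·0!·0!) = -1/12
  k=2: +1/(2!·1!·0!·2!·1!·1!) = 1/4
Σ = 1/6  ⇒  CG² = 36/7·1/6² = 1/7
CG = +√(1/7) = +0.377964

+√(1/7) = +0.377964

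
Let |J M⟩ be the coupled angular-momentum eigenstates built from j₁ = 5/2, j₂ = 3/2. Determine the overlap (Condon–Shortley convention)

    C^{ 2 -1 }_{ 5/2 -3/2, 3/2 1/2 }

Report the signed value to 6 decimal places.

triangle: 2!*3!*1!/7! = 12/5040
(j±m)!: 1!*4!*2!*1!*1!*3! = 288
prefactor² = (2J+1)*Δ*N² = 24/7
  k=1: −1/(1!*1!*3!*1!*0!*0!) = -1/6
  k=2: +1/(2!*0!*2!*0!*1!*1!) = 1/4
Σ = 1/12  ⇒  CG² = 24/7*1/12² = 1/42
CG = +√(1/42) = +0.154303

+0.154303  (= +√(1/42))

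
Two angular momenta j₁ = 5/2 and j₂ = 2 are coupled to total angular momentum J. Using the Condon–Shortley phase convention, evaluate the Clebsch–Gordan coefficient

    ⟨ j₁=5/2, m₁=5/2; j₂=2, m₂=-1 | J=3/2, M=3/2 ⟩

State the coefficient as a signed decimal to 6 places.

+0.534522

√[4·3!2!1!/7! · 5!0!1!3!3!0!] = √(288/7)
  +(−1)^0/∏(0,3,0,1,2,0)! = 1/12  (running 1/12)
⟨..|..⟩ = √(288/7)·(1/12) = +0.534522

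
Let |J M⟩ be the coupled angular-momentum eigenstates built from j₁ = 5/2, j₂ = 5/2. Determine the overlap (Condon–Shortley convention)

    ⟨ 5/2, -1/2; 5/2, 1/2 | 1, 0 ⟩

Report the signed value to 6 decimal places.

triangle: 4!·1!·1!/7! = 24/5040
(j±m)!: 2!·3!·3!·2!·1!·1! = 144
prefactor² = (2J+1)·Δ·N² = 72/35
  k=2: +1/(2!·2!·1!·1!·0!·0!) = 1/4
  k=3: −1/(3!·1!·0!·0!·1!·1!) = -1/6
Σ = 1/12  ⇒  CG² = 72/35·1/12² = 1/70
CG = +√(1/70) = +0.119523

+√(1/70) = +0.119523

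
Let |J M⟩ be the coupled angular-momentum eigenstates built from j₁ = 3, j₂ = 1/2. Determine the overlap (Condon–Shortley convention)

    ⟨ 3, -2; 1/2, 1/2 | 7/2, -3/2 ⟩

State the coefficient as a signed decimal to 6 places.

+0.534522

triangle: 0!×6!×1!/8! = 720/40320
(j±m)!: 1!×5!×1!×0!×2!×5! = 28800
prefactor² = (2J+1)×Δ×N² = 28800/7
  k=0: +1/(0!×0!×5!×1!×1!×0!) = 1/120
Σ = 1/120  ⇒  CG² = 28800/7×1/120² = 2/7
CG = +√(2/7) = +0.534522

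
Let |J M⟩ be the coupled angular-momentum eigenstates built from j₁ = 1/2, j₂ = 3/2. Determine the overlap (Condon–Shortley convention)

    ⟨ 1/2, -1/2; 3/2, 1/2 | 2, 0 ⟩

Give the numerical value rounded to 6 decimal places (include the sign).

+√(1/2) ≈ +0.707107

triangle: 0!×1!×3!/5! = 6/120
(j±m)!: 0!×1!×2!×1!×2!×2! = 8
prefactor² = (2J+1)×Δ×N² = 2
  k=0: +1/(0!×0!×1!×2!×0!×1!) = 1/2
Σ = 1/2  ⇒  CG² = 2×1/2² = 1/2
CG = +√(1/2) = +0.707107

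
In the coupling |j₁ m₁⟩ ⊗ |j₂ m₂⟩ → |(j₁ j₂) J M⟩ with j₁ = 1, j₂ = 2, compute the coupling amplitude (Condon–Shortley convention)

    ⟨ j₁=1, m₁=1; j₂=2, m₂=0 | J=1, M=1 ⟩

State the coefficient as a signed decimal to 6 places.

+0.316228

j₁+j₂−J=2  J+j₁−j₂=0  J−j₁+j₂=2  j₁+j₂+J+1=5
(j₁±m₁, j₂±m₂, J±M) = (2,0,2,2,2,0)
P² = 8/5
sum k=0..0:
  [0] +1/4 = 1/4
S = 1/4
C² = P²·S² = 1/10 ; C = +0.316228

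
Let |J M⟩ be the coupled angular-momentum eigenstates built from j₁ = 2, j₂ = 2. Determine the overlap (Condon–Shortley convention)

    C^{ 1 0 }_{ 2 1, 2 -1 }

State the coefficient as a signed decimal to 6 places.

j₁+j₂−J=3  J+j₁−j₂=1  J−j₁+j₂=1  j₁+j₂+J+1=6
(j₁±m₁, j₂±m₂, J±M) = (3,1,1,3,1,1)
P² = 9/10
sum k=0..1:
  [0] +1/6 = 1/6
  [1] −1/2 = -1/2
S = -1/3
C² = P²·S² = 1/10 ; C = -0.316228

−√(1/10) = -0.316228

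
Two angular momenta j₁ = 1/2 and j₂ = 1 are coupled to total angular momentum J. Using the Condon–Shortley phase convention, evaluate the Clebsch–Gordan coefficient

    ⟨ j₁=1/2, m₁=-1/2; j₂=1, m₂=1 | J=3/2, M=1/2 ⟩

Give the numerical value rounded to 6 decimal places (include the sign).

j₁+j₂−J=0  J+j₁−j₂=1  J−j₁+j₂=2  j₁+j₂+J+1=4
(j₁±m₁, j₂±m₂, J±M) = (0,1,2,0,2,1)
P² = 4/3
sum k=0..0:
  [0] +1/2 = 1/2
S = 1/2
C² = P²·S² = 1/3 ; C = +0.577350

+√(1/3) = +0.577350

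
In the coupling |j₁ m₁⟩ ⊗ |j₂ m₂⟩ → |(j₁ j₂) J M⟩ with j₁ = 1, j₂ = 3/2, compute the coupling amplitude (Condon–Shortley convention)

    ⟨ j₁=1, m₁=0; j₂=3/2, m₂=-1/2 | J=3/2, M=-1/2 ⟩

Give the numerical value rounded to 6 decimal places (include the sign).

j₁+j₂−J=1  J+j₁−j₂=1  J−j₁+j₂=2  j₁+j₂+J+1=5
(j₁±m₁, j₂±m₂, J±M) = (1,1,1,2,1,2)
P² = 4/15
sum k=0..1:
  [0] +1/1 = 1
  [1] −1/2 = -1/2
S = 1/2
C² = P²·S² = 1/15 ; C = +0.258199

+√(1/15) ≈ +0.258199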